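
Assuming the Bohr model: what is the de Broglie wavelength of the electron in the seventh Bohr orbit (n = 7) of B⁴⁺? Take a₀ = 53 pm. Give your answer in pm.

470 pm

The Bohr quantisation condition is nλ = 2πr_n.
r_n = n²a₀/Z = 520 pm
λ = 2πr_n/n = 2π·520/7 = 470 pm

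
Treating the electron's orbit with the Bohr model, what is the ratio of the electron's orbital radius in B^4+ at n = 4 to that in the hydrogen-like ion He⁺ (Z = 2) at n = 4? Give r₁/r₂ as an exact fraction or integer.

r ∝ Z^-1 · n^2
r₁/r₂ = (5/2)^-1 · (4/4)^2 = 2/5

2/5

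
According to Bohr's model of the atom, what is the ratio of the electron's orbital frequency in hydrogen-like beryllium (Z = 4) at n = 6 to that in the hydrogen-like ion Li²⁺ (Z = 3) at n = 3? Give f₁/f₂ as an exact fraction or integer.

f ∝ Z^2 · n^-3
f₁/f₂ = (4/3)^2 · (6/3)^-3 = 2/9

2/9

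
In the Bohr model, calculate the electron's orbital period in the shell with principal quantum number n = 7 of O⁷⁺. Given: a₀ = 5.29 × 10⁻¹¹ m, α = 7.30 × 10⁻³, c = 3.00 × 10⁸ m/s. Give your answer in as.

813 as

r = n²a₀/Z = 7²·5.29 × 10⁻¹¹/8 = 3.24 × 10⁻¹⁰ m
v = Zαc/n = 8·0.00730·3.00 × 10⁸/7 = 2.50 × 10⁶ m/s
T = 2πr/v = 8.13 × 10⁻¹⁶ s = 813 as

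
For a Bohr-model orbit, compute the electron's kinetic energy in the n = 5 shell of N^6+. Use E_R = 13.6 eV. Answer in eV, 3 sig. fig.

For a Coulomb orbit the virial theorem gives K = −E_n.
E_n = −E_R·Z²/n², so K = E_R·Z²/n² = 13.6 × 7²/5² = 26.7 eV

26.7 eV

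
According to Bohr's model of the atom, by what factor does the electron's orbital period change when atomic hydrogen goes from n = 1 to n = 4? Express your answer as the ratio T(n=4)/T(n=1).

T ∝ Z^-2 · n^3; with Z fixed, T ∝ n^3.
T(n=4)/T(n=1) = (4/1)^3 = 64

64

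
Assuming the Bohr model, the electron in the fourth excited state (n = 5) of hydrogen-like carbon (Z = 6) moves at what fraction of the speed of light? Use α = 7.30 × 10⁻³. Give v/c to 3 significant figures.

v_n = Zαc/n, so v/c = Zα/n = 6 × 0.00730 / 5 = 0.00876

0.00876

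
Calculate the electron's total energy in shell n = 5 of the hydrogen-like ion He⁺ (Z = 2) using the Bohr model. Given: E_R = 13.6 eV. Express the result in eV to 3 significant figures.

E_n = −E_R·Z²/n² = −13.6 × 2²/5² = -2.18 eV

-2.18 eV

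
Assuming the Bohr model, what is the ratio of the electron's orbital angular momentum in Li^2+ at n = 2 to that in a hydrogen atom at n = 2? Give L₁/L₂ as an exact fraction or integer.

L = nℏ is independent of Z.
L₁/L₂ = n₁/n₂ = 2/2 = 1

1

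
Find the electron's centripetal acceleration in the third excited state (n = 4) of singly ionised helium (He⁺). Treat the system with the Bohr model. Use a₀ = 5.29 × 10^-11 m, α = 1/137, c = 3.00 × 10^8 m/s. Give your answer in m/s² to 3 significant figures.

r = n²a₀/Z = 4.23 × 10^-10 m, v = Zαc/n = 1.09 × 10^6 m/s
a = v²/r = (1.09 × 10^6)² / 4.23 × 10^-10 = 2.83 × 10^21 m/s²

2.83 × 10^21 m/s²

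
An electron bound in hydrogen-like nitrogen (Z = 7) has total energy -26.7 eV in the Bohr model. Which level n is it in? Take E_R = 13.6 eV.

5

E_n = −E_R Z²/n² ⇒ n² = E_R Z²/(−E_n) = 13.6 × 7² / 26.7 ≈ 24.96
n = 5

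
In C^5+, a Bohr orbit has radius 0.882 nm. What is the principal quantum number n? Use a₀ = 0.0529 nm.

r_n = n²a₀/Z ⇒ n² = rZ/a₀ = 0.882 × 6 / 0.0529 ≈ 100.04
n = 10

10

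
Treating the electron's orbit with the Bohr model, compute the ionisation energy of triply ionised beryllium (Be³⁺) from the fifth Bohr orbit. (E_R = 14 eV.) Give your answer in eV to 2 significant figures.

9.0 eV

E_n = −E_R·Z²/n² = −14 × 4²/5² eV = -9.0 eV
Ionisation energy = −E_n = 9.0 eV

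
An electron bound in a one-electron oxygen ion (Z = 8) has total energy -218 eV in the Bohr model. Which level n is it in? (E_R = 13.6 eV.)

2

E_n = −E_R Z²/n² ⇒ n² = E_R Z²/(−E_n) = 13.6 × 8² / 218 ≈ 3.99
n = 2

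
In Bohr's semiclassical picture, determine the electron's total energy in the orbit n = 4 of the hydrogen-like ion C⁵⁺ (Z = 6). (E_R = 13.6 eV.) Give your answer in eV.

-30.6 eV

E_n = −E_R·Z²/n² = −13.6 × 6²/4² = -30.6 eV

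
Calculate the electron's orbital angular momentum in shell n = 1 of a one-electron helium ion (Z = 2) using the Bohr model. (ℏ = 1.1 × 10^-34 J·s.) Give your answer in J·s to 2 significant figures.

1.1 × 10^-34 J·s

L_n = nℏ = 1 × 1.1 × 10^-34 = 1.1 × 10^-34 J·s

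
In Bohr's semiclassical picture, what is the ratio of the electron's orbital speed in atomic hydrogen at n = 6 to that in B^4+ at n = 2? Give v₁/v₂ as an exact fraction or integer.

v ∝ Z^1 · n^-1
v₁/v₂ = (1/5)^1 · (6/2)^-1 = 1/15

1/15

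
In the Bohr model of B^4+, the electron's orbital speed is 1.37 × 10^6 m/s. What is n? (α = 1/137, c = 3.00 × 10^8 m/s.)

v_n = Zαc/n ⇒ n = Zαc/v = 5 × 0.00730 × 3.00 × 10^8 / 1.37 × 10^6 ≈ 7.99
n = 8

8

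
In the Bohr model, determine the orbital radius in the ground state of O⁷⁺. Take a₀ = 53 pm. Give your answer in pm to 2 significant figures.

6.6 pm

r_n = n²a₀/Z = 1² × 53 / 8
    = 1 × 53 / 8 = 6.6 pm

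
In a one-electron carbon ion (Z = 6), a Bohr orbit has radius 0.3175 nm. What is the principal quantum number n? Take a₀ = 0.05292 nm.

r_n = n²a₀/Z ⇒ n² = rZ/a₀ = 0.3175 × 6 / 0.05292 ≈ 36.00
n = 6

6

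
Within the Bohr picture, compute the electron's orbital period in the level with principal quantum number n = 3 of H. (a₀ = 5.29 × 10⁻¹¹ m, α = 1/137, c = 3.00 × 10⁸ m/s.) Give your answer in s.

r = n²a₀/Z = 3²·5.29 × 10⁻¹¹/1 = 4.76 × 10⁻¹⁰ m
v = Zαc/n = 1·0.00730·3.00 × 10⁸/3 = 7.30 × 10⁵ m/s
T = 2πr/v = 4.10 × 10⁻¹⁵ s

4.10 × 10⁻¹⁵ s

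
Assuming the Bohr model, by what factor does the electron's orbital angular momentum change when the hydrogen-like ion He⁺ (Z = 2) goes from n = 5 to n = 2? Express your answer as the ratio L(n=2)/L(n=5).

2/5

L = nℏ depends only on n, so L ∝ n.
L(n=2)/L(n=5) = (2/5)^1 = 2/5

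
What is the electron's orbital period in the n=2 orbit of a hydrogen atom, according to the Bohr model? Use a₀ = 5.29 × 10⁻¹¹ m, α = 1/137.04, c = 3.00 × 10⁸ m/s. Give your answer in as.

r = n²a₀/Z = 2²·5.29 × 10⁻¹¹/1 = 2.12 × 10⁻¹⁰ m
v = Zαc/n = 1·0.00730·3.00 × 10⁸/2 = 1.09 × 10⁶ m/s
T = 2πr/v = 1.21 × 10⁻¹⁵ s = 1210 as

1210 as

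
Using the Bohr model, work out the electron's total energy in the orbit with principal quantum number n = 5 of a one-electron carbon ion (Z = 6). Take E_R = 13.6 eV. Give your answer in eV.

-19.6 eV

E_n = −E_R·Z²/n² = −13.6 × 6²/5² = -19.6 eV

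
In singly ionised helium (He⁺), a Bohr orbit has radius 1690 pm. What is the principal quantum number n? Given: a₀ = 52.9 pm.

r_n = n²a₀/Z ⇒ n² = rZ/a₀ = 1690 × 2 / 52.9 ≈ 63.89
n = 8

8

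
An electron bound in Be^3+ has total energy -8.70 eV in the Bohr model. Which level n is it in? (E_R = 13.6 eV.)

5

E_n = −E_R Z²/n² ⇒ n² = E_R Z²/(−E_n) = 13.6 × 4² / 8.70 ≈ 25.01
n = 5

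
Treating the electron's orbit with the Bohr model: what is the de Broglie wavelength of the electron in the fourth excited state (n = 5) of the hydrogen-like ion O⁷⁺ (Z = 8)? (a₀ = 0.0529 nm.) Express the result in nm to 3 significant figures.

The Bohr quantisation condition is nλ = 2πr_n.
r_n = n²a₀/Z = 0.165 nm
λ = 2πr_n/n = 2π·0.165/5 = 0.208 nm

0.208 nm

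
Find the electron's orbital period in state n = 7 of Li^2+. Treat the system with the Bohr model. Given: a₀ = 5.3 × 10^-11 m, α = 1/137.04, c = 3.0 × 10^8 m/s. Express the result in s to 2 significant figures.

r = n²a₀/Z = 7²·5.3 × 10^-11/3 = 8.7 × 10^-10 m
v = Zαc/n = 3·0.0073·3.0 × 10^8/7 = 9.4 × 10^5 m/s
T = 2πr/v = 5.8 × 10^-15 s

5.8 × 10^-15 s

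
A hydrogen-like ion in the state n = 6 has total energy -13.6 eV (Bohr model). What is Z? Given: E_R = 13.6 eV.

6

E_n = −E_R Z²/n² ⇒ Z² = −E_n n²/E_R = 13.6 × 6² / 13.6 ≈ 36.00
Z = 6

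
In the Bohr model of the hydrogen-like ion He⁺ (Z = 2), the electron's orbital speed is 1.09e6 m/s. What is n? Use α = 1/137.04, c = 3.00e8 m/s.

4

v_n = Zαc/n ⇒ n = Zαc/v = 2 × 0.00730 × 3.00e8 / 1.09e6 ≈ 4.02
n = 4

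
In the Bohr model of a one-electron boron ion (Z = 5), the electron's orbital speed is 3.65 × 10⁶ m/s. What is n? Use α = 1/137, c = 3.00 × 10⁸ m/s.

v_n = Zαc/n ⇒ n = Zαc/v = 5 × 0.00730 × 3.00 × 10⁸ / 3.65 × 10⁶ ≈ 3.00
n = 3

3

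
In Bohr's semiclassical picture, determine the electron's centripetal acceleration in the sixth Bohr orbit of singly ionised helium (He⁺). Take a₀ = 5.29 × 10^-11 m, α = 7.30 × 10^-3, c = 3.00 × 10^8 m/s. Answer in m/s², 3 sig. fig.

r = n²a₀/Z = 9.52 × 10^-10 m, v = Zαc/n = 7.30 × 10^5 m/s
a = v²/r = (7.30 × 10^5)² / 9.52 × 10^-10 = 5.60 × 10^20 m/s²

5.60 × 10^20 m/s²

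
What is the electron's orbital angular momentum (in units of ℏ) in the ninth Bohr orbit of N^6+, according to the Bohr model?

9

L_n = nℏ, so L/ℏ = n = 9.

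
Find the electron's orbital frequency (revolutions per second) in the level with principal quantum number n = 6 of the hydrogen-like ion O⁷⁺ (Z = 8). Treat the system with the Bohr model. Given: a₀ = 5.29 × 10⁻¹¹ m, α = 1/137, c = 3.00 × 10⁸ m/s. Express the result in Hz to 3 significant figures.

1.95 × 10¹⁵ Hz

r = n²a₀/Z = 2.38 × 10⁻¹⁰ m, v = Zαc/n = 2.92 × 10⁶ m/s
f = v/(2πr) = 1.95 × 10¹⁵ Hz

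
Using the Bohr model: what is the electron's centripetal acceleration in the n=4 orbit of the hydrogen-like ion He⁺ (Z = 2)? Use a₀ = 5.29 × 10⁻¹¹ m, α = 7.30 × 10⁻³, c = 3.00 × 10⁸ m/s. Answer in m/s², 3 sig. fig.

2.83 × 10²¹ m/s²

r = n²a₀/Z = 4.23 × 10⁻¹⁰ m, v = Zαc/n = 1.09 × 10⁶ m/s
a = v²/r = (1.09 × 10⁶)² / 4.23 × 10⁻¹⁰ = 2.83 × 10²¹ m/s²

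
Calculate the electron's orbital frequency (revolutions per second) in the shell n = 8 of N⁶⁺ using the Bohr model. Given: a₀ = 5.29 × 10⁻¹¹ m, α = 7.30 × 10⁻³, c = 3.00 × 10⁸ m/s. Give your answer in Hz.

6.31 × 10¹⁴ Hz

r = n²a₀/Z = 4.84 × 10⁻¹⁰ m, v = Zαc/n = 1.92 × 10⁶ m/s
f = v/(2πr) = 6.31 × 10¹⁴ Hz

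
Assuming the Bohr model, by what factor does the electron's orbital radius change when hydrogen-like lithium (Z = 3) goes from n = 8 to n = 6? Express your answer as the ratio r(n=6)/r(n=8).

r ∝ Z^-1 · n^2; with Z fixed, r ∝ n^2.
r(n=6)/r(n=8) = (6/8)^2 = 9/16

9/16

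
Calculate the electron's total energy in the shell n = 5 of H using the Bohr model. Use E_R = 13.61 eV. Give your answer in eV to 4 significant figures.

E_n = −E_R·Z²/n² = −13.61 × 1²/5² = -0.5444 eV

-0.5444 eV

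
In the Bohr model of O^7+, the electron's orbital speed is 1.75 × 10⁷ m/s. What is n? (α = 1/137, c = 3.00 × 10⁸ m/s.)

v_n = Zαc/n ⇒ n = Zαc/v = 8 × 0.00730 × 3.00 × 10⁸ / 1.75 × 10⁷ ≈ 1.00
n = 1

1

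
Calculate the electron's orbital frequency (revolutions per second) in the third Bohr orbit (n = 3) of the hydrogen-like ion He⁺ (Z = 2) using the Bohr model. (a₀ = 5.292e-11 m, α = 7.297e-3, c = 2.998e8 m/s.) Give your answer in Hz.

r = n²a₀/Z = 2.381e-10 m, v = Zαc/n = 1.458e6 m/s
f = v/(2πr) = 9.747e14 Hz

9.747e14 Hz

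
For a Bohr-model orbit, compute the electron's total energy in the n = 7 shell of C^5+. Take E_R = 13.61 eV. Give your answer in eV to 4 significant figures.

-9.999 eV

E_n = −E_R·Z²/n² = −13.61 × 6²/7² = -9.999 eV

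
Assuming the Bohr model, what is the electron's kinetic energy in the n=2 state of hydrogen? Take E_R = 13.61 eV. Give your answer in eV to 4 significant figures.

3.402 eV

For a Coulomb orbit the virial theorem gives K = −E_n.
E_n = −E_R·Z²/n², so K = E_R·Z²/n² = 13.61 × 1²/2² = 3.402 eV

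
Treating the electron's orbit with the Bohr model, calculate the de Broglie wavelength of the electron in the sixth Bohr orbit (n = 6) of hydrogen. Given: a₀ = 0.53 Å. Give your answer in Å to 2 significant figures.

The Bohr quantisation condition is nλ = 2πr_n.
r_n = n²a₀/Z = 19 Å
λ = 2πr_n/n = 2π·19/6 = 20 Å

20 Å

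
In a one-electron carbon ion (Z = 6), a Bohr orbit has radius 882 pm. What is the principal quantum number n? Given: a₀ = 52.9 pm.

r_n = n²a₀/Z ⇒ n² = rZ/a₀ = 882 × 6 / 52.9 ≈ 100.04
n = 10

10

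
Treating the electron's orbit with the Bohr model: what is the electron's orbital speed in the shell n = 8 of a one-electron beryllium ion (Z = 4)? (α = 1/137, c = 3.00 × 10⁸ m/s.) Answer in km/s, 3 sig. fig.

v_n = Zαc/n = 4 × 0.00730 × 3.00 × 10⁸ / 8
    = 1090 km/s

1090 km/s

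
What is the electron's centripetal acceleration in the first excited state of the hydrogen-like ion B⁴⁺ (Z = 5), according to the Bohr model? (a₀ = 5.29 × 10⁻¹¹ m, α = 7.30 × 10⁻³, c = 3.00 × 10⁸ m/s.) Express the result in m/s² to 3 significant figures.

r = n²a₀/Z = 4.23 × 10⁻¹¹ m, v = Zαc/n = 5.47 × 10⁶ m/s
a = v²/r = (5.47 × 10⁶)² / 4.23 × 10⁻¹¹ = 7.08 × 10²³ m/s²

7.08 × 10²³ m/s²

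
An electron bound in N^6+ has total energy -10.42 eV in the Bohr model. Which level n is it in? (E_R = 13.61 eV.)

8

E_n = −E_R Z²/n² ⇒ n² = E_R Z²/(−E_n) = 13.61 × 7² / 10.42 ≈ 64.00
n = 8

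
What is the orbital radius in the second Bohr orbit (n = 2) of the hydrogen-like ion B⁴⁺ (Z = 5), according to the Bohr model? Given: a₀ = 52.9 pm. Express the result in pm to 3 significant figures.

42.3 pm

r_n = n²a₀/Z = 2² × 52.9 / 5
    = 4 × 52.9 / 5 = 42.3 pm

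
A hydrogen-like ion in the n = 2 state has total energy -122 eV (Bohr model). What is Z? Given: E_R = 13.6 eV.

E_n = −E_R Z²/n² ⇒ Z² = −E_n n²/E_R = 122 × 2² / 13.6 ≈ 35.88
Z = 6

6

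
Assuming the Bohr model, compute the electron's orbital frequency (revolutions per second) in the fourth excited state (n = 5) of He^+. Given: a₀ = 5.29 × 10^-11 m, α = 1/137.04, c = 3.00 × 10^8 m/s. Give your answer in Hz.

r = n²a₀/Z = 6.61 × 10^-10 m, v = Zαc/n = 8.76 × 10^5 m/s
f = v/(2πr) = 2.11 × 10^14 Hz

2.11 × 10^14 Hz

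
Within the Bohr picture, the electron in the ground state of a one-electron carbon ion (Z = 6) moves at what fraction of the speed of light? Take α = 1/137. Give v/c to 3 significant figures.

v_n = Zαc/n, so v/c = Zα/n = 6 × 0.00730 / 1 = 0.0438

0.0438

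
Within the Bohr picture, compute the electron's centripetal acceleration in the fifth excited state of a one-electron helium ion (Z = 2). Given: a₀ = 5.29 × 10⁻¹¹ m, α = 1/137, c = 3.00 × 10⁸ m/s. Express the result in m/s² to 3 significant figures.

r = n²a₀/Z = 9.52 × 10⁻¹⁰ m, v = Zαc/n = 7.30 × 10⁵ m/s
a = v²/r = (7.30 × 10⁵)² / 9.52 × 10⁻¹⁰ = 5.60 × 10²⁰ m/s²

5.60 × 10²⁰ m/s²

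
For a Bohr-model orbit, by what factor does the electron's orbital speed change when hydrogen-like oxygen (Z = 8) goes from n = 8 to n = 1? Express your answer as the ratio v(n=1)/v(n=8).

v ∝ Z^1 · n^-1; with Z fixed, v ∝ n^-1.
v(n=1)/v(n=8) = (1/8)^-1 = 8

8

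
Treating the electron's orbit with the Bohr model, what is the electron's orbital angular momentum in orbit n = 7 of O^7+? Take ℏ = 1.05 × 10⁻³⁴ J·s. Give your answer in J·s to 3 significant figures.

7.35 × 10⁻³⁴ J·s

L_n = nℏ = 7 × 1.05 × 10⁻³⁴ = 7.35 × 10⁻³⁴ J·s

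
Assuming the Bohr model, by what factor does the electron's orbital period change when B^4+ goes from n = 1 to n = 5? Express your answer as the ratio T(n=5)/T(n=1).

T ∝ Z^-2 · n^3; with Z fixed, T ∝ n^3.
T(n=5)/T(n=1) = (5/1)^3 = 125

125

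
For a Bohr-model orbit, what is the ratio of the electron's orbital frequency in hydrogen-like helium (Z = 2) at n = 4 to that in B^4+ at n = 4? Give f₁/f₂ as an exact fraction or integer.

f ∝ Z^2 · n^-3
f₁/f₂ = (2/5)^2 · (4/4)^-3 = 4/25

4/25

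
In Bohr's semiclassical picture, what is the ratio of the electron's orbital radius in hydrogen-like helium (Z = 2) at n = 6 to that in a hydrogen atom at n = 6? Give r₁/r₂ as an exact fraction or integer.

1/2

r ∝ Z^-1 · n^2
r₁/r₂ = (2/1)^-1 · (6/6)^2 = 1/2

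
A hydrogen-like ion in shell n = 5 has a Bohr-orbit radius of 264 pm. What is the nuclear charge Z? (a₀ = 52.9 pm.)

r_n = n²a₀/Z ⇒ Z = n²a₀/r = 5² × 52.9 / 264 ≈ 5.01
Z = 5

5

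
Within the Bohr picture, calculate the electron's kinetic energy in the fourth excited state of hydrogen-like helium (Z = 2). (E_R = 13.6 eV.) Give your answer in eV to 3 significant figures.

2.18 eV

For a Coulomb orbit the virial theorem gives K = −E_n.
E_n = −E_R·Z²/n², so K = E_R·Z²/n² = 13.6 × 2²/5² = 2.18 eV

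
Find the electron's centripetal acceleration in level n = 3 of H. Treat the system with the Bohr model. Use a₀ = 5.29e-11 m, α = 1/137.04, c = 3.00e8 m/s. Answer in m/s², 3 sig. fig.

1.12e21 m/s²

r = n²a₀/Z = 4.76e-10 m, v = Zαc/n = 7.30e5 m/s
a = v²/r = (7.30e5)² / 4.76e-10 = 1.12e21 m/s²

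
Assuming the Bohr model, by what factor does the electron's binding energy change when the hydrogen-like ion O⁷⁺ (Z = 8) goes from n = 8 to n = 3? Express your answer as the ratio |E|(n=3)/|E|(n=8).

|E| ∝ Z^2 · n^-2; with Z fixed, |E| ∝ n^-2.
|E|(n=3)/|E|(n=8) = (3/8)^-2 = 64/9

64/9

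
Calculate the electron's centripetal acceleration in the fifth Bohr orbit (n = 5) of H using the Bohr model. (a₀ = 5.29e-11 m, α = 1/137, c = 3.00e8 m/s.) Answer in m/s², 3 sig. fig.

1.45e20 m/s²

r = n²a₀/Z = 1.32e-9 m, v = Zαc/n = 4.38e5 m/s
a = v²/r = (4.38e5)² / 1.32e-9 = 1.45e20 m/s²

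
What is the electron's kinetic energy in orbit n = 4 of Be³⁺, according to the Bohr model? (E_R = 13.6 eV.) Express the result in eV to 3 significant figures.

13.6 eV

For a Coulomb orbit the virial theorem gives K = −E_n.
E_n = −E_R·Z²/n², so K = E_R·Z²/n² = 13.6 × 4²/4² = 13.6 eV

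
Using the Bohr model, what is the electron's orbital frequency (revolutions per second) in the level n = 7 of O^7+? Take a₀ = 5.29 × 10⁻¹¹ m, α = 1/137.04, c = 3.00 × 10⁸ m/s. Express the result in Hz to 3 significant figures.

r = n²a₀/Z = 3.24 × 10⁻¹⁰ m, v = Zαc/n = 2.50 × 10⁶ m/s
f = v/(2πr) = 1.23 × 10¹⁵ Hz

1.23 × 10¹⁵ Hz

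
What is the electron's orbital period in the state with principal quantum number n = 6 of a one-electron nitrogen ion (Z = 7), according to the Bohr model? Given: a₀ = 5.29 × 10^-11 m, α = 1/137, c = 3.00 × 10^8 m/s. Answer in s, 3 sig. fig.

6.69 × 10^-16 s

r = n²a₀/Z = 6²·5.29 × 10^-11/7 = 2.72 × 10^-10 m
v = Zαc/n = 7·0.00730·3.00 × 10^8/6 = 2.55 × 10^6 m/s
T = 2πr/v = 6.69 × 10^-16 s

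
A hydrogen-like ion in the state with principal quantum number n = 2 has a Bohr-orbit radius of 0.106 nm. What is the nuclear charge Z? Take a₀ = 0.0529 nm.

r_n = n²a₀/Z ⇒ Z = n²a₀/r = 2² × 0.0529 / 0.106 ≈ 2.00
Z = 2

2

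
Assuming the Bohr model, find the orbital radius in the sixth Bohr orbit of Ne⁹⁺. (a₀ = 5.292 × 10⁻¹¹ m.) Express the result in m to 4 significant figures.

r_n = n²a₀/Z = 6² × 5.292 × 10⁻¹¹ / 10
    = 36 × 5.292 × 10⁻¹¹ / 10 = 1.905 × 10⁻¹⁰ m

1.905 × 10⁻¹⁰ m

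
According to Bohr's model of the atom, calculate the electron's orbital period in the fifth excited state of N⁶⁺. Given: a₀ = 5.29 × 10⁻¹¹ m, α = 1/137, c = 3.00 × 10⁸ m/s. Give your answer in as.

r = n²a₀/Z = 6²·5.29 × 10⁻¹¹/7 = 2.72 × 10⁻¹⁰ m
v = Zαc/n = 7·0.00730·3.00 × 10⁸/6 = 2.55 × 10⁶ m/s
T = 2πr/v = 6.69 × 10⁻¹⁶ s = 669 as

669 as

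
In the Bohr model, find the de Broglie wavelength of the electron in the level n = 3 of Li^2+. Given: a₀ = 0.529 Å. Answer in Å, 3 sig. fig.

The Bohr quantisation condition is nλ = 2πr_n.
r_n = n²a₀/Z = 1.59 Å
λ = 2πr_n/n = 2π·1.59/3 = 3.32 Å

3.32 Å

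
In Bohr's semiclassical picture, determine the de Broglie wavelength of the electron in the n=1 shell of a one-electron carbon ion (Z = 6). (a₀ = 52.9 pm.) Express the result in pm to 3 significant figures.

The Bohr quantisation condition is nλ = 2πr_n.
r_n = n²a₀/Z = 8.82 pm
λ = 2πr_n/n = 2π·8.82/1 = 55.4 pm

55.4 pm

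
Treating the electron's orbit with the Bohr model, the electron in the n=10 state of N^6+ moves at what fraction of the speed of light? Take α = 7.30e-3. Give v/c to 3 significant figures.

0.00511

v_n = Zαc/n, so v/c = Zα/n = 7 × 0.00730 / 10 = 0.00511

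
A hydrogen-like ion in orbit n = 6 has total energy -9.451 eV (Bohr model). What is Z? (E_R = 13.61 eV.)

E_n = −E_R Z²/n² ⇒ Z² = −E_n n²/E_R = 9.451 × 6² / 13.61 ≈ 25.00
Z = 5

5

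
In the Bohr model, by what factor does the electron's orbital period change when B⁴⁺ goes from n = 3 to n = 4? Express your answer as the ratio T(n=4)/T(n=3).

T ∝ Z^-2 · n^3; with Z fixed, T ∝ n^3.
T(n=4)/T(n=3) = (4/3)^3 = 64/27

64/27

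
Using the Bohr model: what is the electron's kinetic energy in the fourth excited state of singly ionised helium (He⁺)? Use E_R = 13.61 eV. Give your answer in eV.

For a Coulomb orbit the virial theorem gives K = −E_n.
E_n = −E_R·Z²/n², so K = E_R·Z²/n² = 13.61 × 2²/5² = 2.178 eV

2.178 eV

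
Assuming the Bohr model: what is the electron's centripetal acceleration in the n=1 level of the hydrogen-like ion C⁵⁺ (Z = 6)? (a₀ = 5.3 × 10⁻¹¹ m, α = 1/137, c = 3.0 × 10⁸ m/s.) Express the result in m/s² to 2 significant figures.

r = n²a₀/Z = 8.8 × 10⁻¹² m, v = Zαc/n = 1.3 × 10⁷ m/s
a = v²/r = (1.3 × 10⁷)² / 8.8 × 10⁻¹² = 2.0 × 10²⁵ m/s²

2.0 × 10²⁵ m/s²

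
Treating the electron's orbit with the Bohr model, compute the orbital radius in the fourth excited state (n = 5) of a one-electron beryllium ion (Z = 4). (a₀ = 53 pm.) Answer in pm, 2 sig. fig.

r_n = n²a₀/Z = 5² × 53 / 4
    = 25 × 53 / 4 = 330 pm

330 pm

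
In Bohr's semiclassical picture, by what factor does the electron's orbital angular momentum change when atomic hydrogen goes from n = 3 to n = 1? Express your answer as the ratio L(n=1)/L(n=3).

L = nℏ depends only on n, so L ∝ n.
L(n=1)/L(n=3) = (1/3)^1 = 1/3

1/3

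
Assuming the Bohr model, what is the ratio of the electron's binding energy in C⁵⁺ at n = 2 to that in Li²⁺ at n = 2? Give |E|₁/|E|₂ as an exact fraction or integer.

4

|E| ∝ Z^2 · n^-2
|E|₁/|E|₂ = (6/3)^2 · (2/2)^-2 = 4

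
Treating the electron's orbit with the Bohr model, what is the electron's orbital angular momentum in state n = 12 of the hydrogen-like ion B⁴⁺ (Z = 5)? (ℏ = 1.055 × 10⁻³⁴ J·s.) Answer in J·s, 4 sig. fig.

1.266 × 10⁻³³ J·s

L_n = nℏ = 12 × 1.055 × 10⁻³⁴ = 1.266 × 10⁻³³ J·s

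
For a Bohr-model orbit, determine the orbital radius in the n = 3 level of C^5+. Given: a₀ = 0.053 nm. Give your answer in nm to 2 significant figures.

r_n = n²a₀/Z = 3² × 0.053 / 6
    = 9 × 0.053 / 6 = 0.080 nm

0.080 nm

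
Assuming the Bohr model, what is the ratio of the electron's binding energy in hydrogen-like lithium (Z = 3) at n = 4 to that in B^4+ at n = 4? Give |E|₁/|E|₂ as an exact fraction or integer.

9/25

|E| ∝ Z^2 · n^-2
|E|₁/|E|₂ = (3/5)^2 · (4/4)^-2 = 9/25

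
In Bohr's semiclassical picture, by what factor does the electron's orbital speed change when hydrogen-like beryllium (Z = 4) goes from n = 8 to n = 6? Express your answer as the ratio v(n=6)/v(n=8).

v ∝ Z^1 · n^-1; with Z fixed, v ∝ n^-1.
v(n=6)/v(n=8) = (6/8)^-1 = 4/3

4/3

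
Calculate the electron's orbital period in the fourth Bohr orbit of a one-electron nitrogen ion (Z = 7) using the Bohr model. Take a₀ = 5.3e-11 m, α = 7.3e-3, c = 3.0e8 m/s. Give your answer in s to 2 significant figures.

2.0e-16 s

r = n²a₀/Z = 4²·5.3e-11/7 = 1.2e-10 m
v = Zαc/n = 7·0.0073·3.0e8/4 = 3.8e6 m/s
T = 2πr/v = 2.0e-16 s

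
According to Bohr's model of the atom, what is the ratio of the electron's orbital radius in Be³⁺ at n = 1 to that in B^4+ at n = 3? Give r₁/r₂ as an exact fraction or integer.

r ∝ Z^-1 · n^2
r₁/r₂ = (4/5)^-1 · (1/3)^2 = 5/36

5/36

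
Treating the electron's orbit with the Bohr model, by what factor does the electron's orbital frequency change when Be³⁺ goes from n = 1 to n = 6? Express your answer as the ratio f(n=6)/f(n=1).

f ∝ Z^2 · n^-3; with Z fixed, f ∝ n^-3.
f(n=6)/f(n=1) = (6/1)^-3 = 1/216

1/216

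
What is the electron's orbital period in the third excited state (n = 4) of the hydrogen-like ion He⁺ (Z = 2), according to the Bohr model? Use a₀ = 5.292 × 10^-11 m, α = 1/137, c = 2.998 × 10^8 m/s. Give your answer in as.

2431 as

r = n²a₀/Z = 4²·5.292 × 10^-11/2 = 4.234 × 10^-10 m
v = Zαc/n = 2·0.007299·2.998 × 10^8/4 = 1.094 × 10^6 m/s
T = 2πr/v = 2.431 × 10^-15 s = 2431 as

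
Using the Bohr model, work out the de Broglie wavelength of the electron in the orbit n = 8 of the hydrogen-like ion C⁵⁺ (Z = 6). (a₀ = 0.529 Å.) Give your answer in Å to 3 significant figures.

4.43 Å

The Bohr quantisation condition is nλ = 2πr_n.
r_n = n²a₀/Z = 5.64 Å
λ = 2πr_n/n = 2π·5.64/8 = 4.43 Å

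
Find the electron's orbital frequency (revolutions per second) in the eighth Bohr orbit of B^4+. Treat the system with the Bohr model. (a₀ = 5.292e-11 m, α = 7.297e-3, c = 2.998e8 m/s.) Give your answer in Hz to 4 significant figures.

r = n²a₀/Z = 6.774e-10 m, v = Zαc/n = 1.367e6 m/s
f = v/(2πr) = 3.213e14 Hz

3.213e14 Hz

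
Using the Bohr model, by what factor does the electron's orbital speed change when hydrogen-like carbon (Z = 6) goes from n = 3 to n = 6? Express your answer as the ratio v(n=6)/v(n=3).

1/2

v ∝ Z^1 · n^-1; with Z fixed, v ∝ n^-1.
v(n=6)/v(n=3) = (6/3)^-1 = 1/2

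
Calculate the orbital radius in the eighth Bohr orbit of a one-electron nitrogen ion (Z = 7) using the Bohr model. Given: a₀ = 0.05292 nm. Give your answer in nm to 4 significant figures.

0.4838 nm

r_n = n²a₀/Z = 8² × 0.05292 / 7
    = 64 × 0.05292 / 7 = 0.4838 nm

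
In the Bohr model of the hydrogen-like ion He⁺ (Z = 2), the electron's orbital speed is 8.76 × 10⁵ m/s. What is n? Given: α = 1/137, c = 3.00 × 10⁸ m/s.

v_n = Zαc/n ⇒ n = Zαc/v = 2 × 0.00730 × 3.00 × 10⁸ / 8.76 × 10⁵ ≈ 5.00
n = 5

5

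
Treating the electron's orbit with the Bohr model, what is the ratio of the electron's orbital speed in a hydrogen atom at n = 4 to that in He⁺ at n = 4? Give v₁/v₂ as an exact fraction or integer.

v ∝ Z^1 · n^-1
v₁/v₂ = (1/2)^1 · (4/4)^-1 = 1/2

1/2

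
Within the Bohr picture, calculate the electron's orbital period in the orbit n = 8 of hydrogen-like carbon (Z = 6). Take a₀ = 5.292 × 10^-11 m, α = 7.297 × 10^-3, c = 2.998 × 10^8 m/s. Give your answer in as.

2162 as

r = n²a₀/Z = 8²·5.292 × 10^-11/6 = 5.645 × 10^-10 m
v = Zαc/n = 6·0.007297·2.998 × 10^8/8 = 1.641 × 10^6 m/s
T = 2πr/v = 2.162 × 10^-15 s = 2162 as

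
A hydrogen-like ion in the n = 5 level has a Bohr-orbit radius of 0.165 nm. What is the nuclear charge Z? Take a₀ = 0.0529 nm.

8

r_n = n²a₀/Z ⇒ Z = n²a₀/r = 5² × 0.0529 / 0.165 ≈ 8.02
Z = 8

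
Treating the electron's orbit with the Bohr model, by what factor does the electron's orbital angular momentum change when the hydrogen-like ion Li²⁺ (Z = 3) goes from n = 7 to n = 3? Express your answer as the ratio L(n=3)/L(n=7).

3/7

L = nℏ depends only on n, so L ∝ n.
L(n=3)/L(n=7) = (3/7)^1 = 3/7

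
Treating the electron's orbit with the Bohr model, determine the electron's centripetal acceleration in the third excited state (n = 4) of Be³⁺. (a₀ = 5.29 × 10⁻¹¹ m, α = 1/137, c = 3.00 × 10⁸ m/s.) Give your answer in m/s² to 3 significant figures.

2.27 × 10²² m/s²

r = n²a₀/Z = 2.12 × 10⁻¹⁰ m, v = Zαc/n = 2.19 × 10⁶ m/s
a = v²/r = (2.19 × 10⁶)² / 2.12 × 10⁻¹⁰ = 2.27 × 10²² m/s²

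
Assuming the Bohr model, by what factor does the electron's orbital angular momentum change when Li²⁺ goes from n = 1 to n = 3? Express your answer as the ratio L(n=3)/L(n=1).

L = nℏ depends only on n, so L ∝ n.
L(n=3)/L(n=1) = (3/1)^1 = 3

3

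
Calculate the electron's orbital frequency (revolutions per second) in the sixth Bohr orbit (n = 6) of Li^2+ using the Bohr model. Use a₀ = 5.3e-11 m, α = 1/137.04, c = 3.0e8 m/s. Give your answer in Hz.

2.7e14 Hz

r = n²a₀/Z = 6.4e-10 m, v = Zαc/n = 1.1e6 m/s
f = v/(2πr) = 2.7e14 Hz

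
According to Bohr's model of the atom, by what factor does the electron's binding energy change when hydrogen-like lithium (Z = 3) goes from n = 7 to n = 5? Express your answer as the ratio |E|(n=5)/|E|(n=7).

|E| ∝ Z^2 · n^-2; with Z fixed, |E| ∝ n^-2.
|E|(n=5)/|E|(n=7) = (5/7)^-2 = 49/25

49/25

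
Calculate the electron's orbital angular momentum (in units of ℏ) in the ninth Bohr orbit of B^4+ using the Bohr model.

9

L_n = nℏ, so L/ℏ = n = 9.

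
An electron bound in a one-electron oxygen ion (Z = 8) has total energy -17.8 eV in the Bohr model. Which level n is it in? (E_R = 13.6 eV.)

E_n = −E_R Z²/n² ⇒ n² = E_R Z²/(−E_n) = 13.6 × 8² / 17.8 ≈ 48.90
n = 7

7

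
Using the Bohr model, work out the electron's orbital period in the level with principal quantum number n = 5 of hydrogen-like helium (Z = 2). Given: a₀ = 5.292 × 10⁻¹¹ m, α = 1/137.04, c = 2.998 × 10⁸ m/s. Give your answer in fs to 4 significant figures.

4.750 fs

r = n²a₀/Z = 5²·5.292 × 10⁻¹¹/2 = 6.615 × 10⁻¹⁰ m
v = Zαc/n = 2·0.007297·2.998 × 10⁸/5 = 8.751 × 10⁵ m/s
T = 2πr/v = 4.750 × 10⁻¹⁵ s = 4.750 fs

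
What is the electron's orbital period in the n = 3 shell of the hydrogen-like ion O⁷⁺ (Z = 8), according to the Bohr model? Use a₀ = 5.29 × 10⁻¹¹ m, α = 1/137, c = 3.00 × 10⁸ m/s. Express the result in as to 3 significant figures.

64.0 as

r = n²a₀/Z = 3²·5.29 × 10⁻¹¹/8 = 5.95 × 10⁻¹¹ m
v = Zαc/n = 8·0.00730·3.00 × 10⁸/3 = 5.84 × 10⁶ m/s
T = 2πr/v = 6.40 × 10⁻¹⁷ s = 64.0 as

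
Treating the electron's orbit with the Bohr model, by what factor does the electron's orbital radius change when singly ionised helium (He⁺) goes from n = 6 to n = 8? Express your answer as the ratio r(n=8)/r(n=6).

16/9

r ∝ Z^-1 · n^2; with Z fixed, r ∝ n^2.
r(n=8)/r(n=6) = (8/6)^2 = 16/9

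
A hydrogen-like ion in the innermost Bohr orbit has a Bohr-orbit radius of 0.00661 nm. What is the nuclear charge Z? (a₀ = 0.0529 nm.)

8

r_n = n²a₀/Z ⇒ Z = n²a₀/r = 1² × 0.0529 / 0.00661 ≈ 8.00
Z = 8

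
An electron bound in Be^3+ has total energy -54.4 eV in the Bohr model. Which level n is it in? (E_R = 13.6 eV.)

E_n = −E_R Z²/n² ⇒ n² = E_R Z²/(−E_n) = 13.6 × 4² / 54.4 ≈ 4.00
n = 2

2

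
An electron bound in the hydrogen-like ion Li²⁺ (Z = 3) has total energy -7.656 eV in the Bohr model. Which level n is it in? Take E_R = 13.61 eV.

E_n = −E_R Z²/n² ⇒ n² = E_R Z²/(−E_n) = 13.61 × 3² / 7.656 ≈ 16.00
n = 4

4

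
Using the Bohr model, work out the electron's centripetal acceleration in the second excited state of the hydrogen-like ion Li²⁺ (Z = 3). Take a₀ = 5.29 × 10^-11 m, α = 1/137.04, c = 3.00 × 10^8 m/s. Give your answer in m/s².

3.02 × 10^22 m/s²

r = n²a₀/Z = 1.59 × 10^-10 m, v = Zαc/n = 2.19 × 10^6 m/s
a = v²/r = (2.19 × 10^6)² / 1.59 × 10^-10 = 3.02 × 10^22 m/s²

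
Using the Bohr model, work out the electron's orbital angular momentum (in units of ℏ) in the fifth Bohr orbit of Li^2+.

5

L_n = nℏ, so L/ℏ = n = 5.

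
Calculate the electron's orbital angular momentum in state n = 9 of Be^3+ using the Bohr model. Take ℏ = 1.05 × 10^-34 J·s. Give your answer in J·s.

9.45 × 10^-34 J·s

L_n = nℏ = 9 × 1.05 × 10^-34 = 9.45 × 10^-34 J·s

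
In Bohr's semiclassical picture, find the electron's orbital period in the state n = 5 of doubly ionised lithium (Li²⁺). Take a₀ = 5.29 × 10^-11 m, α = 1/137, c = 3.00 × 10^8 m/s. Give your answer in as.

r = n²a₀/Z = 5²·5.29 × 10^-11/3 = 4.41 × 10^-10 m
v = Zαc/n = 3·0.00730·3.00 × 10^8/5 = 1.31 × 10^6 m/s
T = 2πr/v = 2.11 × 10^-15 s = 2110 as

2110 as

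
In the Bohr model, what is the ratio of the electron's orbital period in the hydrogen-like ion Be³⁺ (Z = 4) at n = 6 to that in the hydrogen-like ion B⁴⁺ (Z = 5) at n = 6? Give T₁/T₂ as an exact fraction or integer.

T ∝ Z^-2 · n^3
T₁/T₂ = (4/5)^-2 · (6/6)^3 = 25/16

25/16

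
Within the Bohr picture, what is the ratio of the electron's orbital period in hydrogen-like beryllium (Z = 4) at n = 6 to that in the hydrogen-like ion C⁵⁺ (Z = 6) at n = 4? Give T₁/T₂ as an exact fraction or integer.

243/32

T ∝ Z^-2 · n^3
T₁/T₂ = (4/6)^-2 · (6/4)^3 = 243/32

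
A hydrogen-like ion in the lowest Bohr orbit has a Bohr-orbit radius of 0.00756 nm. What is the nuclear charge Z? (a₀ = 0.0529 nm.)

7

r_n = n²a₀/Z ⇒ Z = n²a₀/r = 1² × 0.0529 / 0.00756 ≈ 7.00
Z = 7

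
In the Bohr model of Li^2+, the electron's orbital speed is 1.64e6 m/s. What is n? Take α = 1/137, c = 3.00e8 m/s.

v_n = Zαc/n ⇒ n = Zαc/v = 3 × 0.00730 × 3.00e8 / 1.64e6 ≈ 4.01
n = 4

4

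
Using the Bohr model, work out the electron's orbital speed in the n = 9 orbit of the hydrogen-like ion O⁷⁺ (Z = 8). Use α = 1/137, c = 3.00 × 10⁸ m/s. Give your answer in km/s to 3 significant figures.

v_n = Zαc/n = 8 × 0.00730 × 3.00 × 10⁸ / 9
    = 1950 km/s

1950 km/s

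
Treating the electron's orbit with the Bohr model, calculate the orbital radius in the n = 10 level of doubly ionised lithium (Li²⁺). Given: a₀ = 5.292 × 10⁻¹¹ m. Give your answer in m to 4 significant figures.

r_n = n²a₀/Z = 10² × 5.292 × 10⁻¹¹ / 3
    = 100 × 5.292 × 10⁻¹¹ / 3 = 1.764 × 10⁻⁹ m

1.764 × 10⁻⁹ m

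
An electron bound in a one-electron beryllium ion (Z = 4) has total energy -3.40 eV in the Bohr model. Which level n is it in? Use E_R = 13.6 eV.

E_n = −E_R Z²/n² ⇒ n² = E_R Z²/(−E_n) = 13.6 × 4² / 3.40 ≈ 64.00
n = 8

8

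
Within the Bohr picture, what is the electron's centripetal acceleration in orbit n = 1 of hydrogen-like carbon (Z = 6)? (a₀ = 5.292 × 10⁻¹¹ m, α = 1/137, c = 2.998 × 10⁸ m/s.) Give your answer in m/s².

1.955 × 10²⁵ m/s²

r = n²a₀/Z = 8.820 × 10⁻¹² m, v = Zαc/n = 1.313 × 10⁷ m/s
a = v²/r = (1.313 × 10⁷)² / 8.820 × 10⁻¹² = 1.955 × 10²⁵ m/s²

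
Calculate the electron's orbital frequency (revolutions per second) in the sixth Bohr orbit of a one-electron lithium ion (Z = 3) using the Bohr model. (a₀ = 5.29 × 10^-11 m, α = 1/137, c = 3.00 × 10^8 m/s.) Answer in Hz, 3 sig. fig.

2.75 × 10^14 Hz

r = n²a₀/Z = 6.35 × 10^-10 m, v = Zαc/n = 1.09 × 10^6 m/s
f = v/(2πr) = 2.75 × 10^14 Hz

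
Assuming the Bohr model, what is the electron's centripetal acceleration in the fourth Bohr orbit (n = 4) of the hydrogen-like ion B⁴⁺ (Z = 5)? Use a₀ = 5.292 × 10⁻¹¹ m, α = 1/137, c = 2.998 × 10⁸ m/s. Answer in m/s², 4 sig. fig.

4.418 × 10²² m/s²

r = n²a₀/Z = 1.693 × 10⁻¹⁰ m, v = Zαc/n = 2.735 × 10⁶ m/s
a = v²/r = (2.735 × 10⁶)² / 1.693 × 10⁻¹⁰ = 4.418 × 10²² m/s²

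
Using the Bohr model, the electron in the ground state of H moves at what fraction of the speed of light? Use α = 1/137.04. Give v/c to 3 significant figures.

0.00730

v_n = Zαc/n, so v/c = Zα/n = 1 × 0.00730 / 1 = 0.00730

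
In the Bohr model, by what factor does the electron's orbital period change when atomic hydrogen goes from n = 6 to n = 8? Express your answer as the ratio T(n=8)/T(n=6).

T ∝ Z^-2 · n^3; with Z fixed, T ∝ n^3.
T(n=8)/T(n=6) = (8/6)^3 = 64/27

64/27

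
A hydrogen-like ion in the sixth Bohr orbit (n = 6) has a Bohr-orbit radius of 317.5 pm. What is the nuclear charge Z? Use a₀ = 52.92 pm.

r_n = n²a₀/Z ⇒ Z = n²a₀/r = 6² × 52.92 / 317.5 ≈ 6.00
Z = 6

6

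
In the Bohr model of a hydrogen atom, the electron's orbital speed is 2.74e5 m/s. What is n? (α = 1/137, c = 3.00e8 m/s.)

8

v_n = Zαc/n ⇒ n = Zαc/v = 1 × 0.00730 × 3.00e8 / 2.74e5 ≈ 7.99
n = 8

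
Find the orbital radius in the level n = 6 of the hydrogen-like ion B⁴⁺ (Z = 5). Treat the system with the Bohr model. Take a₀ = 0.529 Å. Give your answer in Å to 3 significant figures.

3.81 Å

r_n = n²a₀/Z = 6² × 0.529 / 5
    = 36 × 0.529 / 5 = 3.81 Å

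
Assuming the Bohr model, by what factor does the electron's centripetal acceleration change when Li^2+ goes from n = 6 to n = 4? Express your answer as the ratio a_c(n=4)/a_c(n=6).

a_c ∝ Z^3 · n^-4; with Z fixed, a_c ∝ n^-4.
a_c(n=4)/a_c(n=6) = (4/6)^-4 = 81/16

81/16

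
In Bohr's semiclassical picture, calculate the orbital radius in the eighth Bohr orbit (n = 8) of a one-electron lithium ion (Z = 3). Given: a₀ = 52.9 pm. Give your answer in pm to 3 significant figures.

r_n = n²a₀/Z = 8² × 52.9 / 3
    = 64 × 52.9 / 3 = 1130 pm

1130 pm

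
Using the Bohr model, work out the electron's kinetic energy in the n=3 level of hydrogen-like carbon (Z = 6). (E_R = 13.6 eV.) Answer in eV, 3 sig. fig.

For a Coulomb orbit the virial theorem gives K = −E_n.
E_n = −E_R·Z²/n², so K = E_R·Z²/n² = 13.6 × 6²/3² = 54.4 eV

54.4 eV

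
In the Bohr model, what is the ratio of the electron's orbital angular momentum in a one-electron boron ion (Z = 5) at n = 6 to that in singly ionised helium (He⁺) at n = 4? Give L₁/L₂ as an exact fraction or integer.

3/2

L = nℏ is independent of Z.
L₁/L₂ = n₁/n₂ = 6/4 = 3/2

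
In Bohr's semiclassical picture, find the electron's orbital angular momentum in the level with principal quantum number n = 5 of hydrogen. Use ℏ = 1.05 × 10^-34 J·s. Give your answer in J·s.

5.25 × 10^-34 J·s

L_n = nℏ = 5 × 1.05 × 10^-34 = 5.25 × 10^-34 J·s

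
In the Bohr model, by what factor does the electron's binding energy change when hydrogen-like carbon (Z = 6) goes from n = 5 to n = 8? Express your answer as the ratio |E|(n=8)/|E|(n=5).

25/64

|E| ∝ Z^2 · n^-2; with Z fixed, |E| ∝ n^-2.
|E|(n=8)/|E|(n=5) = (8/5)^-2 = 25/64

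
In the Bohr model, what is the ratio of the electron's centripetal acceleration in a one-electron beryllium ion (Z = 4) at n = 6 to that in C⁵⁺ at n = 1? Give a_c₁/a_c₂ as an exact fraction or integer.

a_c ∝ Z^3 · n^-4
a_c₁/a_c₂ = (4/6)^3 · (6/1)^-4 = 1/4374

1/4374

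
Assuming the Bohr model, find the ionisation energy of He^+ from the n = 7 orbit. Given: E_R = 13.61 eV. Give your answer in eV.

1.111 eV

E_n = −E_R·Z²/n² = −13.61 × 2²/7² eV = -1.111 eV
Ionisation energy = −E_n = 1.111 eV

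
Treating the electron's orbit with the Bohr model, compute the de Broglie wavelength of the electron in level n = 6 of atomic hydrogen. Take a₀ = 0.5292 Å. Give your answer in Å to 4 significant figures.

19.95 Å

The Bohr quantisation condition is nλ = 2πr_n.
r_n = n²a₀/Z = 19.05 Å
λ = 2πr_n/n = 2π·19.05/6 = 19.95 Å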